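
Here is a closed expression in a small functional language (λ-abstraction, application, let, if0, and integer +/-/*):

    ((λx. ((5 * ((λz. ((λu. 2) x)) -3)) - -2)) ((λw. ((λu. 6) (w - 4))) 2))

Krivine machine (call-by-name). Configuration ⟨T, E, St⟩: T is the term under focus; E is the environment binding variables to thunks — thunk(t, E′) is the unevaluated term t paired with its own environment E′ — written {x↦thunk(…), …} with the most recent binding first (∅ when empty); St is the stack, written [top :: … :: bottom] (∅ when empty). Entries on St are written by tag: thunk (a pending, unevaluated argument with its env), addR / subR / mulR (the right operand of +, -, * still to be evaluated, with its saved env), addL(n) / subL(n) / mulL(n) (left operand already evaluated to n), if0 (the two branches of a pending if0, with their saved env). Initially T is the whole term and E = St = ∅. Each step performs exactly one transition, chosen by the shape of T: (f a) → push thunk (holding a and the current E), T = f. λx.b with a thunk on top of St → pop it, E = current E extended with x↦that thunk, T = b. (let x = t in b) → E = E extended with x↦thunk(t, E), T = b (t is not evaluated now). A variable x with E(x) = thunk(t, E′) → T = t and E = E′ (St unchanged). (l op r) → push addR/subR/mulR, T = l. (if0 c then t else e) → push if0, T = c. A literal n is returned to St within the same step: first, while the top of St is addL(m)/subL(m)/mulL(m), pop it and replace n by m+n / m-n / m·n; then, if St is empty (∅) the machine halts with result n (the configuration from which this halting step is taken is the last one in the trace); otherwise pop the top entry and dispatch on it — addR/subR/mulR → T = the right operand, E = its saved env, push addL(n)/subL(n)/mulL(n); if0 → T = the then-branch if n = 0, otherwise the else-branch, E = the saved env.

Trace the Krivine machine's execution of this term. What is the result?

Answer: 12

Execution trace:
[0] <T=((λx. ((5 * ((λz. ((λu. 2) x)) -3)) - -2)) ((λw. ((λu. 6) (w - 4))) 2)), E=∅, St=∅>
[1] <T=(λx. ((5 * ((λz. ((λu. 2) x)) -3)) - -2)), E=∅, St=[thunk]>
[2] <T=((5 * ((λz. ((λu. 2) x)) -3)) - -2), E={x↦thunk(((λw. ((λu. 6) (w - 4))) 2), ∅)}, St=∅>
[3] <T=(5 * ((λz. ((λu. 2) x)) -3)), E={x↦thunk(((λw. ((λu. 6) (w - 4))) 2), ∅)}, St=[subR]>
[4] <T=5, E={x↦thunk(((λw. ((λu. 6) (w - 4))) 2), ∅)}, St=[mulR :: subR]>
[5] <T=((λz. ((λu. 2) x)) -3), E={x↦thunk(((λw. ((λu. 6) (w - 4))) 2), ∅)}, St=[mulL(5) :: subR]>
[6] <T=(λz. ((λu. 2) x)), E={x↦thunk(((λw. ((λu. 6) (w - 4))) 2), ∅)}, St=[thunk :: mulL(5) :: subR]>
[7] <T=((λu. 2) x), E={z↦thunk(-3, {x↦thunk(((λw. ((λu. 6) (w - 4))) 2), ∅)}), x↦thunk(((λw. ((λu. 6) (w - 4))) 2), ∅)}, St=[mulL(5) :: subR]>
[8] <T=(λu. 2), E={z↦thunk(-3, {x↦thunk(((λw. ((λu. 6) (w - 4))) 2), ∅)}), x↦thunk(((λw. ((λu. 6) (w - 4))) 2), ∅)}, St=[thunk :: mulL(5) :: subR]>
[9] <T=2, E={u↦thunk(x, {z↦thunk(-3, {x↦thunk(((λw. ((λu. 6) (w - 4))) 2), ∅)}), x↦thunk(((λw. ((λu. 6) (w - 4))) 2), ∅)}), z↦thunk(-3, {x↦thunk(((λw. ((λu. 6) (w - 4))) 2), ∅)}), x↦thunk(((λw. ((λu. 6) (w - 4))) 2), ∅)}, St=[mulL(5) :: subR]>
[10] <T=-2, E={x↦thunk(((λw. ((λu. 6) (w - 4))) 2), ∅)}, St=[subL(10)]>
→ final value 12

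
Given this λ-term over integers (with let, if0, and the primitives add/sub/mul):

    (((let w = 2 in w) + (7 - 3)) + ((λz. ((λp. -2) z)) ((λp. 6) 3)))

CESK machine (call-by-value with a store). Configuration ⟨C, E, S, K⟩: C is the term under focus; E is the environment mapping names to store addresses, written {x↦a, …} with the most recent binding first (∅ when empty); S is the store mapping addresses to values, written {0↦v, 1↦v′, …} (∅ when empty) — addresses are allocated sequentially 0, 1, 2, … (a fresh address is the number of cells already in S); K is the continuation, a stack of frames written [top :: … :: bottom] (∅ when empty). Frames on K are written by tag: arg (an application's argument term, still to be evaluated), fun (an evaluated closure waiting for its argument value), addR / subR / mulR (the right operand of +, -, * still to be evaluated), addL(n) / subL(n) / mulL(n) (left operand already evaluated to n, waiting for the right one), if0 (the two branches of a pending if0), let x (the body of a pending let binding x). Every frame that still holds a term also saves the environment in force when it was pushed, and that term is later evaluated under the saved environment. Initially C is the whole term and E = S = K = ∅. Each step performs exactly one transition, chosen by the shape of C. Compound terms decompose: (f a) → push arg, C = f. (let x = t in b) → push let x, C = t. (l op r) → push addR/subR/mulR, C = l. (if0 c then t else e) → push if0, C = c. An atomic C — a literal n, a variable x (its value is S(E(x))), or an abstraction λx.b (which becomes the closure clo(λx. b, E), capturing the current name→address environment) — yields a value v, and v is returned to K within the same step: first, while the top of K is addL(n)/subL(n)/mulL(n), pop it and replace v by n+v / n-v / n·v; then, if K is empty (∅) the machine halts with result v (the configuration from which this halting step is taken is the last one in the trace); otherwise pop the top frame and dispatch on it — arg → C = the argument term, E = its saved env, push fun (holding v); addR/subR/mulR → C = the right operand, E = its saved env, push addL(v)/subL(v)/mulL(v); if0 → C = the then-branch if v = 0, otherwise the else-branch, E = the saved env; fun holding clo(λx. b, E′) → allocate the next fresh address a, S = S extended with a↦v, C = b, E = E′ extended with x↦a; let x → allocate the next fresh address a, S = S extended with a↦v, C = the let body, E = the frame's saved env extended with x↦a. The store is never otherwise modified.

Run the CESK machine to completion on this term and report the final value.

Answer: 4

Machine steps:
0. [C=(((let w = 2 in w) + (7 - 3)) + ((λz. ((λp. -2) z)) ((λp. 6) 3))) | E=∅ | S=∅ | K=∅]
1. [C=((let w = 2 in w) + (7 - 3)) | E=∅ | S=∅ | K=[addR]]
2. [C=(let w = 2 in w) | E=∅ | S=∅ | K=[addR :: addR]]
3. [C=2 | E=∅ | S=∅ | K=[let w :: addR :: addR]]
4. [C=w | E={w↦0} | S={0↦2} | K=[addR :: addR]]
5. [C=(7 - 3) | E=∅ | S={0↦2} | K=[addL(2) :: addR]]
6. [C=7 | E=∅ | S={0↦2} | K=[subR :: addL(2) :: addR]]
7. [C=3 | E=∅ | S={0↦2} | K=[subL(7) :: addL(2) :: addR]]
8. [C=((λz. ((λp. -2) z)) ((λp. 6) 3)) | E=∅ | S={0↦2} | K=[addL(6)]]
9. [C=(λz. ((λp. -2) z)) | E=∅ | S={0↦2} | K=[arg :: addL(6)]]
10. [C=((λp. 6) 3) | E=∅ | S={0↦2} | K=[fun :: addL(6)]]
11. [C=(λp. 6) | E=∅ | S={0↦2} | K=[arg :: fun :: addL(6)]]
12. [C=3 | E=∅ | S={0↦2} | K=[fun :: fun :: addL(6)]]
13. [C=6 | E={p↦1} | S={0↦2, 1↦3} | K=[fun :: addL(6)]]
14. [C=((λp. -2) z) | E={z↦2} | S={0↦2, 1↦3, 2↦6} | K=[addL(6)]]
15. [C=(λp. -2) | E={z↦2} | S={0↦2, 1↦3, 2↦6} | K=[arg :: addL(6)]]
16. [C=z | E={z↦2} | S={0↦2, 1↦3, 2↦6} | K=[fun :: addL(6)]]
17. [C=-2 | E={p↦3, z↦2} | S={0↦2, 1↦3, 2↦6, 3↦6} | K=[addL(6)]]
→ final value 4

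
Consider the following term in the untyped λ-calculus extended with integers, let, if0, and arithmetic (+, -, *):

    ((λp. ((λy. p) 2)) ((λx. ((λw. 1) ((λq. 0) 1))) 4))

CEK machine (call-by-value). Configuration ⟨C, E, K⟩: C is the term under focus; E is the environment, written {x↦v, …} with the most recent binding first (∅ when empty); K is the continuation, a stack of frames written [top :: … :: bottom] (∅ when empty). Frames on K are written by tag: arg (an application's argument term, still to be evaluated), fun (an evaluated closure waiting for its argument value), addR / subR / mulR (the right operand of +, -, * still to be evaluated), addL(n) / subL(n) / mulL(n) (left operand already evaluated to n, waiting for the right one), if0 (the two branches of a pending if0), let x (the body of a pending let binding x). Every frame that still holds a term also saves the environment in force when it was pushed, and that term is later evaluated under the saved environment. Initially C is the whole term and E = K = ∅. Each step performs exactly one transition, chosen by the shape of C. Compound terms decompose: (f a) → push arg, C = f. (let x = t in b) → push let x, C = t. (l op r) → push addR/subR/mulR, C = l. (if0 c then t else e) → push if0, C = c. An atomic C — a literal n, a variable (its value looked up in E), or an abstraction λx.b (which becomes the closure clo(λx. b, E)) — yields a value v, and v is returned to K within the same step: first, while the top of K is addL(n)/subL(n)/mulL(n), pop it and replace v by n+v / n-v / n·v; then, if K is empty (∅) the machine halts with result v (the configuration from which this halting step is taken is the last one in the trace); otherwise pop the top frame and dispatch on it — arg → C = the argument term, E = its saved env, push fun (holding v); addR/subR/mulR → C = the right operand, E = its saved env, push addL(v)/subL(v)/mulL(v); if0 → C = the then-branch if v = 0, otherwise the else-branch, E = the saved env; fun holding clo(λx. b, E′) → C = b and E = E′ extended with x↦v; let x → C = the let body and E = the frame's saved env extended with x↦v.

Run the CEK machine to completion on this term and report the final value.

0. <C=((λp. ((λy. p) 2)) ((λx. ((λw. 1) ((λq. 0) 1))) 4)), E=∅, K=∅>
1. <C=(λp. ((λy. p) 2)), E=∅, K=[arg]>
2. <C=((λx. ((λw. 1) ((λq. 0) 1))) 4), E=∅, K=[fun]>
3. <C=(λx. ((λw. 1) ((λq. 0) 1))), E=∅, K=[arg :: fun]>
4. <C=4, E=∅, K=[fun :: fun]>
5. <C=((λw. 1) ((λq. 0) 1)), E={x↦4}, K=[fun]>
6. <C=(λw. 1), E={x↦4}, K=[arg :: fun]>
7. <C=((λq. 0) 1), E={x↦4}, K=[fun :: fun]>
8. <C=(λq. 0), E={x↦4}, K=[arg :: fun :: fun]>
9. <C=1, E={x↦4}, K=[fun :: fun :: fun]>
10. <C=0, E={q↦1, x↦4}, K=[fun :: fun]>
11. <C=1, E={w↦0, x↦4}, K=[fun]>
12. <C=((λy. p) 2), E={p↦1}, K=∅>
13. <C=(λy. p), E={p↦1}, K=[arg]>
14. <C=2, E={p↦1}, K=[fun]>
15. <C=p, E={y↦2, p↦1}, K=∅>
→ final value 1

Answer: 1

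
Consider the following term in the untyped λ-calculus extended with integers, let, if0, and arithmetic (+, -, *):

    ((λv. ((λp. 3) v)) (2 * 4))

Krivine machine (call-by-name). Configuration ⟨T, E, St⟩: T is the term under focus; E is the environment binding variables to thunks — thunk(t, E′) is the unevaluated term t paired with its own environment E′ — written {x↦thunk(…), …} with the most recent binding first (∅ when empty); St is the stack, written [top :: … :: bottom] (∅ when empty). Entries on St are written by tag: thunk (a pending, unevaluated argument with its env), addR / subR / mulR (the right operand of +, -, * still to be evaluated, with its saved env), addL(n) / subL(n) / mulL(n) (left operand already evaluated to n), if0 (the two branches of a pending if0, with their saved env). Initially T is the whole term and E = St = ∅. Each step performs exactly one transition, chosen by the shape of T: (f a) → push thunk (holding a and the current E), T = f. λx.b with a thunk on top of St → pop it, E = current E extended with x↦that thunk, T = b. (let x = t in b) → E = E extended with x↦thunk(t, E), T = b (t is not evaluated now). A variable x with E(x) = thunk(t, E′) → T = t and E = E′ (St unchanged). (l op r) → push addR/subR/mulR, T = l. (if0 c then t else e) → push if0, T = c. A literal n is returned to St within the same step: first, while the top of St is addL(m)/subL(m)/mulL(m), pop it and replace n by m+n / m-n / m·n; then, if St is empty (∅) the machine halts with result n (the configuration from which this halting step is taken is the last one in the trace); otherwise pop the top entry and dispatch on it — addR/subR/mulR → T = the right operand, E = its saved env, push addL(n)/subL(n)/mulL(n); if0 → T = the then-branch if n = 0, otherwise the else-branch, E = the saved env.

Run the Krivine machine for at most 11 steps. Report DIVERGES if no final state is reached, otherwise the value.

[0] <T=((λv. ((λp. 3) v)) (2 * 4)), E=∅, St=∅>
[1] <T=(λv. ((λp. 3) v)), E=∅, St=[thunk]>
[2] <T=((λp. 3) v), E={v↦thunk((2 * 4), ∅)}, St=∅>
[3] <T=(λp. 3), E={v↦thunk((2 * 4), ∅)}, St=[thunk]>
[4] <T=3, E={p↦thunk(v, {v↦thunk((2 * 4), ∅)}), v↦thunk((2 * 4), ∅)}, St=∅>
→ final value 3

Answer: 3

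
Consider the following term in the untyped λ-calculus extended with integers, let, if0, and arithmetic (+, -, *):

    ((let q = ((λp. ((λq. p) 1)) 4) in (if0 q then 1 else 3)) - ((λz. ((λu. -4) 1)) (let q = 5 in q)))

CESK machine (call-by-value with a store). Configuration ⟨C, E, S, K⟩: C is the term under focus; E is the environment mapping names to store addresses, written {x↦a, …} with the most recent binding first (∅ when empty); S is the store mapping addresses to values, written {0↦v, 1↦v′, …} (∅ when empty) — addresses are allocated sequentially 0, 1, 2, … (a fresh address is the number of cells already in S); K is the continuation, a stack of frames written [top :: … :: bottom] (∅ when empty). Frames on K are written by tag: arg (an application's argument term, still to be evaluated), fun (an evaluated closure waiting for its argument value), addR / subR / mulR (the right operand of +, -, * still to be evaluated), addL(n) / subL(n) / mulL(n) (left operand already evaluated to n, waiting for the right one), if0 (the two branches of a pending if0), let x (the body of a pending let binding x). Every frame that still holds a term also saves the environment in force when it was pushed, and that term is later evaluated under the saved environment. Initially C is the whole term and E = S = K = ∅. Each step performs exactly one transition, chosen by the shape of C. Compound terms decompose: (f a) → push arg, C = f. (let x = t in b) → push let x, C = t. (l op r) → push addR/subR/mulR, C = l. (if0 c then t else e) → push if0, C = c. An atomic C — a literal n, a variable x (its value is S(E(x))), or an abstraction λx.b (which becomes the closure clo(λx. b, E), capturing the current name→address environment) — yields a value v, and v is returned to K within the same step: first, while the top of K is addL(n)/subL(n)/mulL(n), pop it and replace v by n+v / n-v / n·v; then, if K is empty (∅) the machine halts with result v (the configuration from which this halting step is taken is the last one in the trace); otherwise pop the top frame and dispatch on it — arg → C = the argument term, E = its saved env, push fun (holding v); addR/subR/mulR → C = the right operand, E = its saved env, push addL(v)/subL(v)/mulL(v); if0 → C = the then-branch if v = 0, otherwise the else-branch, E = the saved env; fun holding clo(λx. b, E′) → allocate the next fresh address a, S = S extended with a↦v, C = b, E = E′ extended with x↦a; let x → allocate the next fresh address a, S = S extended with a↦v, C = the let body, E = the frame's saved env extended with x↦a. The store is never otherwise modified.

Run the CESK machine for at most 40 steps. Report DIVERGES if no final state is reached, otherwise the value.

Answer: 7

Machine steps:
0. <C=((let q = ((λp. ((λq. p) 1)) 4) in (if0 q then 1 else 3)) - ((λz. ((λu. -4) 1)) (let q = 5 in q))), E=∅, S=∅, K=∅>
1. <C=(let q = ((λp. ((λq. p) 1)) 4) in (if0 q then 1 else 3)), E=∅, S=∅, K=[subR]>
2. <C=((λp. ((λq. p) 1)) 4), E=∅, S=∅, K=[let q :: subR]>
3. <C=(λp. ((λq. p) 1)), E=∅, S=∅, K=[arg :: let q :: subR]>
4. <C=4, E=∅, S=∅, K=[fun :: let q :: subR]>
5. <C=((λq. p) 1), E={p↦0}, S={0↦4}, K=[let q :: subR]>
6. <C=(λq. p), E={p↦0}, S={0↦4}, K=[arg :: let q :: subR]>
7. <C=1, E={p↦0}, S={0↦4}, K=[fun :: let q :: subR]>
8. <C=p, E={q↦1, p↦0}, S={0↦4, 1↦1}, K=[let q :: subR]>
9. <C=(if0 q then 1 else 3), E={q↦2}, S={0↦4, 1↦1, 2↦4}, K=[subR]>
10. <C=q, E={q↦2}, S={0↦4, 1↦1, 2↦4}, K=[if0 :: subR]>
11. <C=3, E={q↦2}, S={0↦4, 1↦1, 2↦4}, K=[subR]>
12. <C=((λz. ((λu. -4) 1)) (let q = 5 in q)), E=∅, S={0↦4, 1↦1, 2↦4}, K=[subL(3)]>
13. <C=(λz. ((λu. -4) 1)), E=∅, S={0↦4, 1↦1, 2↦4}, K=[arg :: subL(3)]>
14. <C=(let q = 5 in q), E=∅, S={0↦4, 1↦1, 2↦4}, K=[fun :: subL(3)]>
15. <C=5, E=∅, S={0↦4, 1↦1, 2↦4}, K=[let q :: fun :: subL(3)]>
16. <C=q, E={q↦3}, S={0↦4, 1↦1, 2↦4, 3↦5}, K=[fun :: subL(3)]>
17. <C=((λu. -4) 1), E={z↦4}, S={0↦4, 1↦1, 2↦4, 3↦5, 4↦5}, K=[subL(3)]>
18. <C=(λu. -4), E={z↦4}, S={0↦4, 1↦1, 2↦4, 3↦5, 4↦5}, K=[arg :: subL(3)]>
19. <C=1, E={z↦4}, S={0↦4, 1↦1, 2↦4, 3↦5, 4↦5}, K=[fun :: subL(3)]>
20. <C=-4, E={u↦5, z↦4}, S={0↦4, 1↦1, 2↦4, 3↦5, 4↦5, 5↦1}, K=[subL(3)]>
→ final value 7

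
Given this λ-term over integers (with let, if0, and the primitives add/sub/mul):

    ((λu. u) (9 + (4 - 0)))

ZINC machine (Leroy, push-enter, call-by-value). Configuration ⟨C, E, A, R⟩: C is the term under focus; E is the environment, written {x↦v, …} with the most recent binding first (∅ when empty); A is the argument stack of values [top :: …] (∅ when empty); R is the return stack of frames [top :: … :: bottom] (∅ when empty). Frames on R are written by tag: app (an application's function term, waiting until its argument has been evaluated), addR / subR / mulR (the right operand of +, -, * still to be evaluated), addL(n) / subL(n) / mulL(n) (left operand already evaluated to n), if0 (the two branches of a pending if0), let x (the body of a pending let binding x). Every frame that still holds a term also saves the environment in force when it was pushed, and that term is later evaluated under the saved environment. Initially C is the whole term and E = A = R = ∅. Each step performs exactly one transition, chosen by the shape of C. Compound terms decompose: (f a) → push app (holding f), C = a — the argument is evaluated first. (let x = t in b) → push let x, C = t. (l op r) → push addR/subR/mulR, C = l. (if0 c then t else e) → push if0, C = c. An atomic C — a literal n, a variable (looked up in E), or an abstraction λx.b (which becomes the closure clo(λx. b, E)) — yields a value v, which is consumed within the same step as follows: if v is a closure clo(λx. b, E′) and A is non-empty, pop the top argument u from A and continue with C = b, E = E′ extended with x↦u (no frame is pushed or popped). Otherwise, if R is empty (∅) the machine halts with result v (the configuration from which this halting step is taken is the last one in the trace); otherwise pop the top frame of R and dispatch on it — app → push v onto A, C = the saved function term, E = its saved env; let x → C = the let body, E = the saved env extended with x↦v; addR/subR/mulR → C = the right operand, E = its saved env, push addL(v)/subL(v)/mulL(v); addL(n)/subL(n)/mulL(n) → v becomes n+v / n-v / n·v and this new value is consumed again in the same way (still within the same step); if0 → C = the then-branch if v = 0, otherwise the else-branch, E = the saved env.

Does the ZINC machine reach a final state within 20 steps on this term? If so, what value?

step 0: ⟨C=((λu. u) (9 + (4 - 0))); E=∅; A=∅; R=∅⟩
step 1: ⟨C=(9 + (4 - 0)); E=∅; A=∅; R=[app]⟩
step 2: ⟨C=9; E=∅; A=∅; R=[addR :: app]⟩
step 3: ⟨C=(4 - 0); E=∅; A=∅; R=[addL(9) :: app]⟩
step 4: ⟨C=4; E=∅; A=∅; R=[subR :: addL(9) :: app]⟩
step 5: ⟨C=0; E=∅; A=∅; R=[subL(4) :: addL(9) :: app]⟩
step 6: ⟨C=(λu. u); E=∅; A=[13]; R=∅⟩
step 7: ⟨C=u; E={u↦13}; A=∅; R=∅⟩
→ final value 13

Answer: 13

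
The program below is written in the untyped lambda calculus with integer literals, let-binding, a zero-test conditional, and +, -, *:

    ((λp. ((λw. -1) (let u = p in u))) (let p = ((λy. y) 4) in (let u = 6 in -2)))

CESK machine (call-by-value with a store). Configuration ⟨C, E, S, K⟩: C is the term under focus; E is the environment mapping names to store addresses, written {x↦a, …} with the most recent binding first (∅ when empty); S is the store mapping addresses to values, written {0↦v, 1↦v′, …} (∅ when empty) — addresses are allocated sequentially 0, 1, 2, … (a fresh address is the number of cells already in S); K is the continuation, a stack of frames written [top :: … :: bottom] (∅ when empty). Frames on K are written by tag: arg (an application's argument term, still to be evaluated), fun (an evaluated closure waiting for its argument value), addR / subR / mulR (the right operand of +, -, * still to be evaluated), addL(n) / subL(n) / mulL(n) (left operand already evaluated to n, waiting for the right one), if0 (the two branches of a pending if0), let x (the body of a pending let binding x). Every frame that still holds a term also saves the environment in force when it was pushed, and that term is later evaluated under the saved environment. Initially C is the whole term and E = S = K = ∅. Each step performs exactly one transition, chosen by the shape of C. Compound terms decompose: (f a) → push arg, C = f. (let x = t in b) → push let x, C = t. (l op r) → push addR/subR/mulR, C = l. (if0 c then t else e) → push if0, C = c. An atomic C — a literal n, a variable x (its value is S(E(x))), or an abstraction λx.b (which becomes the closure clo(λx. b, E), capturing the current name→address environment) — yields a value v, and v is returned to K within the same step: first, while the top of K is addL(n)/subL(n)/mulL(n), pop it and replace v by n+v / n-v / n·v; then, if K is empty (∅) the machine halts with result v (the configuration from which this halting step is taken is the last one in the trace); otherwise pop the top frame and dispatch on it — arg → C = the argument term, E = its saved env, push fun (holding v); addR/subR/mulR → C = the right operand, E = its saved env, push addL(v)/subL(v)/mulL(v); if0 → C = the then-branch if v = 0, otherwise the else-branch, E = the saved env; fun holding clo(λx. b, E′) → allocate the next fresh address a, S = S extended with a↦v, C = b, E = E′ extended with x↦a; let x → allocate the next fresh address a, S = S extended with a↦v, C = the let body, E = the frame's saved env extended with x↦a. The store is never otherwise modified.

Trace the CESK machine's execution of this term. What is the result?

Answer: -1

Machine steps:
0. ⟨C=((λp. ((λw. -1) (let u = p in u))) (let p = ((λy. y) 4) in (let u = 6 in -2))); E=∅; S=∅; K=∅⟩
1. ⟨C=(λp. ((λw. -1) (let u = p in u))); E=∅; S=∅; K=[arg]⟩
2. ⟨C=(let p = ((λy. y) 4) in (let u = 6 in -2)); E=∅; S=∅; K=[fun]⟩
3. ⟨C=((λy. y) 4); E=∅; S=∅; K=[let p :: fun]⟩
4. ⟨C=(λy. y); E=∅; S=∅; K=[arg :: let p :: fun]⟩
5. ⟨C=4; E=∅; S=∅; K=[fun :: let p :: fun]⟩
6. ⟨C=y; E={y↦0}; S={0↦4}; K=[let p :: fun]⟩
7. ⟨C=(let u = 6 in -2); E={p↦1}; S={0↦4, 1↦4}; K=[fun]⟩
8. ⟨C=6; E={p↦1}; S={0↦4, 1↦4}; K=[let u :: fun]⟩
9. ⟨C=-2; E={u↦2, p↦1}; S={0↦4, 1↦4, 2↦6}; K=[fun]⟩
10. ⟨C=((λw. -1) (let u = p in u)); E={p↦3}; S={0↦4, 1↦4, 2↦6, 3↦-2}; K=∅⟩
11. ⟨C=(λw. -1); E={p↦3}; S={0↦4, 1↦4, 2↦6, 3↦-2}; K=[arg]⟩
12. ⟨C=(let u = p in u); E={p↦3}; S={0↦4, 1↦4, 2↦6, 3↦-2}; K=[fun]⟩
13. ⟨C=p; E={p↦3}; S={0↦4, 1↦4, 2↦6, 3↦-2}; K=[let u :: fun]⟩
14. ⟨C=u; E={u↦4, p↦3}; S={0↦4, 1↦4, 2↦6, 3↦-2, 4↦-2}; K=[fun]⟩
15. ⟨C=-1; E={w↦5, p↦3}; S={0↦4, 1↦4, 2↦6, 3↦-2, 4↦-2, 5↦-2}; K=∅⟩
→ final value -1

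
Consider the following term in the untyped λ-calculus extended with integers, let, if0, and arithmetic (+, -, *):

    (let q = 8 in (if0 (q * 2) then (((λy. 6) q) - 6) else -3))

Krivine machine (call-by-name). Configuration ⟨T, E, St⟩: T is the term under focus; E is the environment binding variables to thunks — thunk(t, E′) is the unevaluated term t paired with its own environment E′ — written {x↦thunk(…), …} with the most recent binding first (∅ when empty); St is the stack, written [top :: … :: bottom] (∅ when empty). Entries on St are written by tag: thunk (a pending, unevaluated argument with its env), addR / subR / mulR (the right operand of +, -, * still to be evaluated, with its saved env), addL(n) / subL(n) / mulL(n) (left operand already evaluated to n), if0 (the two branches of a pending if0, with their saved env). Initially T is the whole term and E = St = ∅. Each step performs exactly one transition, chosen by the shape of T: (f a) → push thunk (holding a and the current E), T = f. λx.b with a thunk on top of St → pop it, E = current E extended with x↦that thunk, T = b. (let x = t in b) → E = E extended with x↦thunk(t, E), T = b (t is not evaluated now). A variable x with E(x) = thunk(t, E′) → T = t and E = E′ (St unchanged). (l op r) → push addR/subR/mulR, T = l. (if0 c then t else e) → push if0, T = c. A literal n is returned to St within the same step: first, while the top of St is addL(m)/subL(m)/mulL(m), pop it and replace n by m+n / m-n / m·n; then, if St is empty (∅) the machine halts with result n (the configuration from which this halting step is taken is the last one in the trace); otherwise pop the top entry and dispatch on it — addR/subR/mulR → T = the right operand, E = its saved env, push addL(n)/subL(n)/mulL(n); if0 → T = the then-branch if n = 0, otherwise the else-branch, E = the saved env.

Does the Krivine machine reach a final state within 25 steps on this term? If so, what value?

Answer: -3

Execution trace:
0. <T=(let q = 8 in (if0 (q * 2) then (((λy. 6) q) - 6) else -3)), E=∅, St=∅>
1. <T=(if0 (q * 2) then (((λy. 6) q) - 6) else -3), E={q↦thunk(8, ∅)}, St=∅>
2. <T=(q * 2), E={q↦thunk(8, ∅)}, St=[if0]>
3. <T=q, E={q↦thunk(8, ∅)}, St=[mulR :: if0]>
4. <T=8, E=∅, St=[mulR :: if0]>
5. <T=2, E={q↦thunk(8, ∅)}, St=[mulL(8) :: if0]>
6. <T=-3, E={q↦thunk(8, ∅)}, St=∅>
→ final value -3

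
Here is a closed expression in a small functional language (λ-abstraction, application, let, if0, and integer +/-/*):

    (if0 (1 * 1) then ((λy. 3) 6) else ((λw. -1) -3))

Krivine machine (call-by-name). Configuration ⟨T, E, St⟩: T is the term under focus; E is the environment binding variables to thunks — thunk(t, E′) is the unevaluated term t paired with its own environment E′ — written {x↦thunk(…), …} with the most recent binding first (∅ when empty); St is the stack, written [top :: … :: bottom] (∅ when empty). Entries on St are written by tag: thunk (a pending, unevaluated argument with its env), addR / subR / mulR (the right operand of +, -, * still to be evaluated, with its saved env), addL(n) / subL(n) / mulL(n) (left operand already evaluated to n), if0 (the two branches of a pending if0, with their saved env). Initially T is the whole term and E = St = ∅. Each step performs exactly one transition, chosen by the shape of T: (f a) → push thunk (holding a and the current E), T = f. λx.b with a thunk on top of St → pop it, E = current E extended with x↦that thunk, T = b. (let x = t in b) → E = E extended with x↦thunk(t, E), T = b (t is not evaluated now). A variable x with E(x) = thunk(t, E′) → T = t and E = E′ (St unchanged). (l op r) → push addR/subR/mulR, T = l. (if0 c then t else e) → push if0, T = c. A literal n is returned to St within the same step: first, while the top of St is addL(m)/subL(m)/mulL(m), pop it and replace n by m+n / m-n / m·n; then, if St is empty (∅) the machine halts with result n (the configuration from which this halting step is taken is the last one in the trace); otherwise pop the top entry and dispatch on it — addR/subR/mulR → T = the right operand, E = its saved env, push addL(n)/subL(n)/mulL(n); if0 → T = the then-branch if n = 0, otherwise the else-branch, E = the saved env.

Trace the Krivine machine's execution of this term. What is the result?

0. ⟨T=(if0 (1 * 1) then ((λy. 3) 6) else ((λw. -1) -3)); E=∅; St=∅⟩
1. ⟨T=(1 * 1); E=∅; St=[if0]⟩
2. ⟨T=1; E=∅; St=[mulR :: if0]⟩
3. ⟨T=1; E=∅; St=[mulL(1) :: if0]⟩
4. ⟨T=((λw. -1) -3); E=∅; St=∅⟩
5. ⟨T=(λw. -1); E=∅; St=[thunk]⟩
6. ⟨T=-1; E={w↦thunk(-3, ∅)}; St=∅⟩
→ final value -1

Answer: -1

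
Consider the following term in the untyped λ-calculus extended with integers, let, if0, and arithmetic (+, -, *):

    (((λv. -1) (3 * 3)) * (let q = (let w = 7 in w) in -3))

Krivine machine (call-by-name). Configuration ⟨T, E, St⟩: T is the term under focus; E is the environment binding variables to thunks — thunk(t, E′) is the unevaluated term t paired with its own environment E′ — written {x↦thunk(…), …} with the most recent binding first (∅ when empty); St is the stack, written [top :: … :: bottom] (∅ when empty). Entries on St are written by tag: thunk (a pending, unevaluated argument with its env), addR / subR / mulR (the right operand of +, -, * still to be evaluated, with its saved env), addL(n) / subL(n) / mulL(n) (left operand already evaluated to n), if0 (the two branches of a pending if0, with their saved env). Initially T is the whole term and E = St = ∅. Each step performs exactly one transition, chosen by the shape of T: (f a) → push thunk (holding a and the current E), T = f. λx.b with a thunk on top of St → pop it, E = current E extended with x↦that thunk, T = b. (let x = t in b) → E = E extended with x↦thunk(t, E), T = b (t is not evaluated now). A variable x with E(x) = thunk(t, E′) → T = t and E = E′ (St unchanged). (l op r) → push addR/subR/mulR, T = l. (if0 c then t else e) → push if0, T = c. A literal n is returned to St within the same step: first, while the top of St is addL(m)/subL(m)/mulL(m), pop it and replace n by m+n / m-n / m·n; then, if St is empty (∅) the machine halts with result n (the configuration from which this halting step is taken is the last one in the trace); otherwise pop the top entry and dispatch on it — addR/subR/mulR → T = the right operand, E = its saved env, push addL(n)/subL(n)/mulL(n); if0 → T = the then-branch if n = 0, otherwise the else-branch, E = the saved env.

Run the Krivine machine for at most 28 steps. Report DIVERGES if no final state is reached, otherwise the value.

t=0: <T=(((λv. -1) (3 * 3)) * (let q = (let w = 7 in w) in -3)), E=∅, St=∅>
t=1: <T=((λv. -1) (3 * 3)), E=∅, St=[mulR]>
t=2: <T=(λv. -1), E=∅, St=[thunk :: mulR]>
t=3: <T=-1, E={v↦thunk((3 * 3), ∅)}, St=[mulR]>
t=4: <T=(let q = (let w = 7 in w) in -3), E=∅, St=[mulL(-1)]>
t=5: <T=-3, E={q↦thunk((let w = 7 in w), ∅)}, St=[mulL(-1)]>
→ final value 3

Answer: 3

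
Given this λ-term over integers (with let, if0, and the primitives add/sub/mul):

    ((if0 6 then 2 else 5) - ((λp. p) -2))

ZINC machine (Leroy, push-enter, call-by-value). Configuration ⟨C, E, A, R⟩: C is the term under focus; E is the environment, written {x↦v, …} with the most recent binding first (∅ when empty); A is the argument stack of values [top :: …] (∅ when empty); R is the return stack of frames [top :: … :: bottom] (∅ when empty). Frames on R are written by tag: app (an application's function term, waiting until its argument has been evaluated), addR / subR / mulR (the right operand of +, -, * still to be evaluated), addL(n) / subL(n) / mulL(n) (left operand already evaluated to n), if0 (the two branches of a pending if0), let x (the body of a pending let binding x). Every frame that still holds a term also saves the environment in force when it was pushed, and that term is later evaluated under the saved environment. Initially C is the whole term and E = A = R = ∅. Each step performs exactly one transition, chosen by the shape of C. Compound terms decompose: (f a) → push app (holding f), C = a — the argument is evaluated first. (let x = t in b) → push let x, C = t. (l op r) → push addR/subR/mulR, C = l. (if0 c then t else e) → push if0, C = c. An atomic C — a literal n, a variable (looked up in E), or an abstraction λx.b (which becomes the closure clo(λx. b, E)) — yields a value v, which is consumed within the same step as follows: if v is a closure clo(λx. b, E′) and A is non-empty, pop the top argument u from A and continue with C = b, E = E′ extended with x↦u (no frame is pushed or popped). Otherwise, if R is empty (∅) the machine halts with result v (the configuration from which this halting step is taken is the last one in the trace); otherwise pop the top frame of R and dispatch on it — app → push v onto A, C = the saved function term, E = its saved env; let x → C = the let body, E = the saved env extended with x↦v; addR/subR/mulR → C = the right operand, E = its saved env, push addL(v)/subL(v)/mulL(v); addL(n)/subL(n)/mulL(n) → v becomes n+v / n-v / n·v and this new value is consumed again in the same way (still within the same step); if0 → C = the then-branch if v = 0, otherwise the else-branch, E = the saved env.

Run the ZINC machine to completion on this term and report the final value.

step 0: [C=((if0 6 then 2 else 5) - ((λp. p) -2)) | E=∅ | A=∅ | R=∅]
step 1: [C=(if0 6 then 2 else 5) | E=∅ | A=∅ | R=[subR]]
step 2: [C=6 | E=∅ | A=∅ | R=[if0 :: subR]]
step 3: [C=5 | E=∅ | A=∅ | R=[subR]]
step 4: [C=((λp. p) -2) | E=∅ | A=∅ | R=[subL(5)]]
step 5: [C=-2 | E=∅ | A=∅ | R=[app :: subL(5)]]
step 6: [C=(λp. p) | E=∅ | A=[-2] | R=[subL(5)]]
step 7: [C=p | E={p↦-2} | A=∅ | R=[subL(5)]]
→ final value 7

Answer: 7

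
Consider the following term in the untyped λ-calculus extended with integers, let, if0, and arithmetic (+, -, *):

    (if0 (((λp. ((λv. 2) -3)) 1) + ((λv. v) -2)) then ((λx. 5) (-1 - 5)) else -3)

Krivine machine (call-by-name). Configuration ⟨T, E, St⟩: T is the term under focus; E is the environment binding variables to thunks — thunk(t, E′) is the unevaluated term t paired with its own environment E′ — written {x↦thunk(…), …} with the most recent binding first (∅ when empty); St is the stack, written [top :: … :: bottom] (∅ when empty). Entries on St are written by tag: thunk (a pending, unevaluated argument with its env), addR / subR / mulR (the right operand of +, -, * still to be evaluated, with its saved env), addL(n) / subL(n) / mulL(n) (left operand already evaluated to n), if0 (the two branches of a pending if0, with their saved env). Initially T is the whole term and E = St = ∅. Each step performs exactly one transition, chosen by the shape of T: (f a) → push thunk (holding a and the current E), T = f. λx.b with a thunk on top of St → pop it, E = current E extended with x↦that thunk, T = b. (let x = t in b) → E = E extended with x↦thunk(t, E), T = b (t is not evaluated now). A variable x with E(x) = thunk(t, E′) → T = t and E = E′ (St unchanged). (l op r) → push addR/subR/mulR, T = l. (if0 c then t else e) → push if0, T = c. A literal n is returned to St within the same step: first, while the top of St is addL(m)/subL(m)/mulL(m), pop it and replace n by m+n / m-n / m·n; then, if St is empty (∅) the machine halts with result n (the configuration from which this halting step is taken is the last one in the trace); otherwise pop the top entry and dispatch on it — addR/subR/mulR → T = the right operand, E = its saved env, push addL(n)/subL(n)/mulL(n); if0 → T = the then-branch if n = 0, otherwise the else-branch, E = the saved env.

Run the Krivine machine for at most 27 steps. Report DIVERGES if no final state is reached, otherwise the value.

Answer: 5

Machine steps:
step 0: [T=(if0 (((λp. ((λv. 2) -3)) 1) + ((λv. v) -2)) then ((λx. 5) (-1 - 5)) else -3) | E=∅ | St=∅]
step 1: [T=(((λp. ((λv. 2) -3)) 1) + ((λv. v) -2)) | E=∅ | St=[if0]]
step 2: [T=((λp. ((λv. 2) -3)) 1) | E=∅ | St=[addR :: if0]]
step 3: [T=(λp. ((λv. 2) -3)) | E=∅ | St=[thunk :: addR :: if0]]
step 4: [T=((λv. 2) -3) | E={p↦thunk(1, ∅)} | St=[addR :: if0]]
step 5: [T=(λv. 2) | E={p↦thunk(1, ∅)} | St=[thunk :: addR :: if0]]
step 6: [T=2 | E={v↦thunk(-3, {p↦thunk(1, ∅)}), p↦thunk(1, ∅)} | St=[addR :: if0]]
step 7: [T=((λv. v) -2) | E=∅ | St=[addL(2) :: if0]]
step 8: [T=(λv. v) | E=∅ | St=[thunk :: addL(2) :: if0]]
step 9: [T=v | E={v↦thunk(-2, ∅)} | St=[addL(2) :: if0]]
step 10: [T=-2 | E=∅ | St=[addL(2) :: if0]]
step 11: [T=((λx. 5) (-1 - 5)) | E=∅ | St=∅]
step 12: [T=(λx. 5) | E=∅ | St=[thunk]]
step 13: [T=5 | E={x↦thunk((-1 - 5), ∅)} | St=∅]
→ final value 5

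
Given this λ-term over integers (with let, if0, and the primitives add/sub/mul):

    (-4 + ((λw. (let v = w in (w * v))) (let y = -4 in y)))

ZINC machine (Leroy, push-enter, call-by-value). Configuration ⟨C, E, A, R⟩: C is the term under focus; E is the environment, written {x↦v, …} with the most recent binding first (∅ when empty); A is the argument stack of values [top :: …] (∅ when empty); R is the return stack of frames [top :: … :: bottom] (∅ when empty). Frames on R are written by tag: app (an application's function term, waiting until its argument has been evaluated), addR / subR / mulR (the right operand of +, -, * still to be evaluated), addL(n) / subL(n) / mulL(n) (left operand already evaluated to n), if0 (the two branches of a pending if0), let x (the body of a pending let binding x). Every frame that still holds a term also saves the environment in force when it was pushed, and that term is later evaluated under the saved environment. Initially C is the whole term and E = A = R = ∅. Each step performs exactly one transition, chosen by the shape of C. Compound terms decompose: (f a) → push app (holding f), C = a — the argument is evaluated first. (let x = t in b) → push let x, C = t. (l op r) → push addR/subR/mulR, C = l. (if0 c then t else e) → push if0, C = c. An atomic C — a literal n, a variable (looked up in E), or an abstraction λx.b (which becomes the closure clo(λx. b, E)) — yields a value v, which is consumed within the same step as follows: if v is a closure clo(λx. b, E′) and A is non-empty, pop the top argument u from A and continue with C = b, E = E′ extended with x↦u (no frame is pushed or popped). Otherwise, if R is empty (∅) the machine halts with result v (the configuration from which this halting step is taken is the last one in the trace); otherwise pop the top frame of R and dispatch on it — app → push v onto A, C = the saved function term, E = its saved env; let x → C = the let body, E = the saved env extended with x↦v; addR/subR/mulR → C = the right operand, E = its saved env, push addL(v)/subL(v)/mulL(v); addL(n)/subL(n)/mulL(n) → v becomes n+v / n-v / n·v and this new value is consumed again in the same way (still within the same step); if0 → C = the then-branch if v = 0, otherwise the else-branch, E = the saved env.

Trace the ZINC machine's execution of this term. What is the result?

Answer: 12

Derivation:
step 0: ⟨C=(-4 + ((λw. (let v = w in (w * v))) (let y = -4 in y))); E=∅; A=∅; R=∅⟩
step 1: ⟨C=-4; E=∅; A=∅; R=[addR]⟩
step 2: ⟨C=((λw. (let v = w in (w * v))) (let y = -4 in y)); E=∅; A=∅; R=[addL(-4)]⟩
step 3: ⟨C=(let y = -4 in y); E=∅; A=∅; R=[app :: addL(-4)]⟩
step 4: ⟨C=-4; E=∅; A=∅; R=[let y :: app :: addL(-4)]⟩
step 5: ⟨C=y; E={y↦-4}; A=∅; R=[app :: addL(-4)]⟩
step 6: ⟨C=(λw. (let v = w in (w * v))); E=∅; A=[-4]; R=[addL(-4)]⟩
step 7: ⟨C=(let v = w in (w * v)); E={w↦-4}; A=∅; R=[addL(-4)]⟩
step 8: ⟨C=w; E={w↦-4}; A=∅; R=[let v :: addL(-4)]⟩
step 9: ⟨C=(w * v); E={v↦-4, w↦-4}; A=∅; R=[addL(-4)]⟩
step 10: ⟨C=w; E={v↦-4, w↦-4}; A=∅; R=[mulR :: addL(-4)]⟩
step 11: ⟨C=v; E={v↦-4, w↦-4}; A=∅; R=[mulL(-4) :: addL(-4)]⟩
→ final value 12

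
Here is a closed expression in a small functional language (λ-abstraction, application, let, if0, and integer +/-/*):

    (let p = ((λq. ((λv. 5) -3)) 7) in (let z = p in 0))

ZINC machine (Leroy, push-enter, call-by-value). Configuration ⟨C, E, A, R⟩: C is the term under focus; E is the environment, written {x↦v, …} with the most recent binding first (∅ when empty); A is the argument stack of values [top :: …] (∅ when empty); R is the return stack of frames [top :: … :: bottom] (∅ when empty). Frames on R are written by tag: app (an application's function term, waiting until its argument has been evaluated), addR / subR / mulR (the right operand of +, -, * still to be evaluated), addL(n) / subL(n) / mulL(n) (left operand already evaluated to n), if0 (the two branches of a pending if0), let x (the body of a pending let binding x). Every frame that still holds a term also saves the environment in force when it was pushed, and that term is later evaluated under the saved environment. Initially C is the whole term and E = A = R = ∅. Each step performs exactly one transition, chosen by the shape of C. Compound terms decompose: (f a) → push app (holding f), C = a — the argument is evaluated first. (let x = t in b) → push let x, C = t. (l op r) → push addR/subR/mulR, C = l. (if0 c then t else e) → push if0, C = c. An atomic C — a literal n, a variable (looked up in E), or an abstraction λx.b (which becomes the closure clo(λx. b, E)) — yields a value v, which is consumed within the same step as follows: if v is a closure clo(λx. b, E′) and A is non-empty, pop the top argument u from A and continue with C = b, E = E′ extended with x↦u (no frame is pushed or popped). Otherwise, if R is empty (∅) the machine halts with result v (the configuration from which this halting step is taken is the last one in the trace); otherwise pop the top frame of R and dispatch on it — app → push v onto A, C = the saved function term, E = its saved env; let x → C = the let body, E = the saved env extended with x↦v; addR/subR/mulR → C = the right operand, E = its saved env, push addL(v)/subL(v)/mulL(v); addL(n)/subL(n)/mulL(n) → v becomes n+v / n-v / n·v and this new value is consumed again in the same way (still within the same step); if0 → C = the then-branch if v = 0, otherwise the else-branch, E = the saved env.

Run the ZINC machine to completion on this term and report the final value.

t=0: ⟨C=(let p = ((λq. ((λv. 5) -3)) 7) in (let z = p in 0)); E=∅; A=∅; R=∅⟩
t=1: ⟨C=((λq. ((λv. 5) -3)) 7); E=∅; A=∅; R=[let p]⟩
t=2: ⟨C=7; E=∅; A=∅; R=[app :: let p]⟩
t=3: ⟨C=(λq. ((λv. 5) -3)); E=∅; A=[7]; R=[let p]⟩
t=4: ⟨C=((λv. 5) -3); E={q↦7}; A=∅; R=[let p]⟩
t=5: ⟨C=-3; E={q↦7}; A=∅; R=[app :: let p]⟩
t=6: ⟨C=(λv. 5); E={q↦7}; A=[-3]; R=[let p]⟩
t=7: ⟨C=5; E={v↦-3, q↦7}; A=∅; R=[let p]⟩
t=8: ⟨C=(let z = p in 0); E={p↦5}; A=∅; R=∅⟩
t=9: ⟨C=p; E={p↦5}; A=∅; R=[let z]⟩
t=10: ⟨C=0; E={z↦5, p↦5}; A=∅; R=∅⟩
→ final value 0

Answer: 0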